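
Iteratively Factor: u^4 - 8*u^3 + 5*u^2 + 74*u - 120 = (u - 2)*(u^3 - 6*u^2 - 7*u + 60) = (u - 2)*(u + 3)*(u^2 - 9*u + 20) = (u - 5)*(u - 2)*(u + 3)*(u - 4)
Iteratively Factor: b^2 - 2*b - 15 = (b - 5)*(b + 3)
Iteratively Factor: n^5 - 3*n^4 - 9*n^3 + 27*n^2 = (n)*(n^4 - 3*n^3 - 9*n^2 + 27*n) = n*(n - 3)*(n^3 - 9*n) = n*(n - 3)^2*(n^2 + 3*n) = n^2*(n - 3)^2*(n + 3)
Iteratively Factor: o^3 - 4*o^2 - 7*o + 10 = (o - 5)*(o^2 + o - 2) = (o - 5)*(o + 2)*(o - 1)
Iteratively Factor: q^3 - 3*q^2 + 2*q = (q)*(q^2 - 3*q + 2) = q*(q - 2)*(q - 1)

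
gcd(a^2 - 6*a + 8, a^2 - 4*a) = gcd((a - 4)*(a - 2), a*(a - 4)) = a - 4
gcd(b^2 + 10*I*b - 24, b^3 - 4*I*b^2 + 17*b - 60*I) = b + 4*I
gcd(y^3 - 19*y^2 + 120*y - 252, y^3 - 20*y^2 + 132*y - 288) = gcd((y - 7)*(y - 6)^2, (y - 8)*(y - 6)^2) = y^2 - 12*y + 36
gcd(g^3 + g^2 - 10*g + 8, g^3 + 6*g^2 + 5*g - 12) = g^2 + 3*g - 4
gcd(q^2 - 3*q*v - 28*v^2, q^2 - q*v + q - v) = 1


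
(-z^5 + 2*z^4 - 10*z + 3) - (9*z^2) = -z^5 + 2*z^4 - 9*z^2 - 10*z + 3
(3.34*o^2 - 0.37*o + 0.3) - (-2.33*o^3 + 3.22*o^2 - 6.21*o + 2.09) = 2.33*o^3 + 0.12*o^2 + 5.84*o - 1.79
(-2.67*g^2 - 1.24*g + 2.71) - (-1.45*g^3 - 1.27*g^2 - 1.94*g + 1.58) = 1.45*g^3 - 1.4*g^2 + 0.7*g + 1.13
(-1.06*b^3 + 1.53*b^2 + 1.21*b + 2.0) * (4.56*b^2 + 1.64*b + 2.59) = -4.8336*b^5 + 5.2384*b^4 + 5.2814*b^3 + 15.0671*b^2 + 6.4139*b + 5.18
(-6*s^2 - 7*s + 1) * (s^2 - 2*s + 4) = -6*s^4 + 5*s^3 - 9*s^2 - 30*s + 4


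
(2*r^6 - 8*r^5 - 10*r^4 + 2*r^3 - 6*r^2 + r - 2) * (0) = 0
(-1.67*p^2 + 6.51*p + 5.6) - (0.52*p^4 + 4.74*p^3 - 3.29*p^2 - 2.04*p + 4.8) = -0.52*p^4 - 4.74*p^3 + 1.62*p^2 + 8.55*p + 0.8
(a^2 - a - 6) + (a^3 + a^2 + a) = a^3 + 2*a^2 - 6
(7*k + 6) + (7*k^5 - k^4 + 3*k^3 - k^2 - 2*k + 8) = 7*k^5 - k^4 + 3*k^3 - k^2 + 5*k + 14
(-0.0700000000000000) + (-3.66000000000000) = -3.73000000000000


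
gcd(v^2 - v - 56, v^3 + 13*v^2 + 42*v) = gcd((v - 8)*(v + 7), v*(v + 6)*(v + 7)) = v + 7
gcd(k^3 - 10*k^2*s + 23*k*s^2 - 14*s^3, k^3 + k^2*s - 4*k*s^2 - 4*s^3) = -k + 2*s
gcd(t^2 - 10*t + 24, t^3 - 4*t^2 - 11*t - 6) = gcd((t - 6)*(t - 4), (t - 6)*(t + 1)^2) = t - 6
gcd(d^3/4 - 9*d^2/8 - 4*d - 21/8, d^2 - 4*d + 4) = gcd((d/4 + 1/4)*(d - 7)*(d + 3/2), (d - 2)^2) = 1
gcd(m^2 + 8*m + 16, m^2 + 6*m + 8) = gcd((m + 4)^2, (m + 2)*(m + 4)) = m + 4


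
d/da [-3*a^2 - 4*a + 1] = -6*a - 4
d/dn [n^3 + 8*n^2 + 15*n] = 3*n^2 + 16*n + 15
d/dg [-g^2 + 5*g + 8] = 5 - 2*g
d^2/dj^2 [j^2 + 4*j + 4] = 2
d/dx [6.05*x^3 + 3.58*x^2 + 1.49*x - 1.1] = 18.15*x^2 + 7.16*x + 1.49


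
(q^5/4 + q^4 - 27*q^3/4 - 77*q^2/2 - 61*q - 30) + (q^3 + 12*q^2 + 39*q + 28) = q^5/4 + q^4 - 23*q^3/4 - 53*q^2/2 - 22*q - 2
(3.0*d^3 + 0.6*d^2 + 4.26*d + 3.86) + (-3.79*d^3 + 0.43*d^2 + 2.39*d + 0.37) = -0.79*d^3 + 1.03*d^2 + 6.65*d + 4.23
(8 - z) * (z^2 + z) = -z^3 + 7*z^2 + 8*z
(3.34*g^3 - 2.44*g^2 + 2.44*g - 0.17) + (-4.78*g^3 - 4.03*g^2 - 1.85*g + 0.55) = -1.44*g^3 - 6.47*g^2 + 0.59*g + 0.38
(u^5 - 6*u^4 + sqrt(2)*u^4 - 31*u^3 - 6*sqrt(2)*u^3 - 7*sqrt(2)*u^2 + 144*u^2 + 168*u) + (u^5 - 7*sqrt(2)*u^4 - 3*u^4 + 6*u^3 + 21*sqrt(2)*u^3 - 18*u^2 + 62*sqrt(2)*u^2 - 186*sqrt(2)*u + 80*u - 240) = 2*u^5 - 9*u^4 - 6*sqrt(2)*u^4 - 25*u^3 + 15*sqrt(2)*u^3 + 55*sqrt(2)*u^2 + 126*u^2 - 186*sqrt(2)*u + 248*u - 240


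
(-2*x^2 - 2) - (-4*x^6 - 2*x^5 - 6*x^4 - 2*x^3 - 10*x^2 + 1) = 4*x^6 + 2*x^5 + 6*x^4 + 2*x^3 + 8*x^2 - 3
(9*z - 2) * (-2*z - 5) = -18*z^2 - 41*z + 10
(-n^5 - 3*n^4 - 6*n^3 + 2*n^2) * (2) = -2*n^5 - 6*n^4 - 12*n^3 + 4*n^2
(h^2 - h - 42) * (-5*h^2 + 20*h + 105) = -5*h^4 + 25*h^3 + 295*h^2 - 945*h - 4410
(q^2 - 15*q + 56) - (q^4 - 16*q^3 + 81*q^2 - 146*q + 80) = -q^4 + 16*q^3 - 80*q^2 + 131*q - 24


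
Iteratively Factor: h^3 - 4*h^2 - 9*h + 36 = (h + 3)*(h^2 - 7*h + 12) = (h - 3)*(h + 3)*(h - 4)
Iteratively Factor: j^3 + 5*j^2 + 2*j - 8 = (j + 4)*(j^2 + j - 2) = (j + 2)*(j + 4)*(j - 1)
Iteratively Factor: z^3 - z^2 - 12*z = (z - 4)*(z^2 + 3*z) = z*(z - 4)*(z + 3)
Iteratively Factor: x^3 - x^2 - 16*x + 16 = (x - 4)*(x^2 + 3*x - 4) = (x - 4)*(x + 4)*(x - 1)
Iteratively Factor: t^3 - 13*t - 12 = (t + 1)*(t^2 - t - 12) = (t + 1)*(t + 3)*(t - 4)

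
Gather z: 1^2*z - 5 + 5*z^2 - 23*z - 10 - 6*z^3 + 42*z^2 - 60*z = -6*z^3 + 47*z^2 - 82*z - 15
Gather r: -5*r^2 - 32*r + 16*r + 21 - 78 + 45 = -5*r^2 - 16*r - 12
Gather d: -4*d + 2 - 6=-4*d - 4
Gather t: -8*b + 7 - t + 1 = -8*b - t + 8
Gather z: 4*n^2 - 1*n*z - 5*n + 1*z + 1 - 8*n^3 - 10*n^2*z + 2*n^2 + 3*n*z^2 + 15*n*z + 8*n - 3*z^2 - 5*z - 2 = -8*n^3 + 6*n^2 + 3*n + z^2*(3*n - 3) + z*(-10*n^2 + 14*n - 4) - 1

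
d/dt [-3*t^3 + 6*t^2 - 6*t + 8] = -9*t^2 + 12*t - 6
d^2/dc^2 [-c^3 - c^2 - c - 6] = -6*c - 2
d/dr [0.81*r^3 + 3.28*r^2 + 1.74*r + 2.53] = 2.43*r^2 + 6.56*r + 1.74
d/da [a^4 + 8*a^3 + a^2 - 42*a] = 4*a^3 + 24*a^2 + 2*a - 42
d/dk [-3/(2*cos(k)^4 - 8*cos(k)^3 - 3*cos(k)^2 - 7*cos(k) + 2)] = 3*(12*cos(2*k) - 2*cos(3*k) + 19)*sin(k)/(-2*cos(k)^4 + 8*cos(k)^3 + 3*cos(k)^2 + 7*cos(k) - 2)^2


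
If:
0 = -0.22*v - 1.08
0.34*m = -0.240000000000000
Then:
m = -0.71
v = -4.91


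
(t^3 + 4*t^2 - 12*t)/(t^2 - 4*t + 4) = t*(t + 6)/(t - 2)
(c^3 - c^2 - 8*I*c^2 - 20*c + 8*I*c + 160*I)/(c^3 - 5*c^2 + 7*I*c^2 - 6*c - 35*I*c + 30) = (c^2 + c*(4 - 8*I) - 32*I)/(c^2 + 7*I*c - 6)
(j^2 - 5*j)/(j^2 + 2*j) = (j - 5)/(j + 2)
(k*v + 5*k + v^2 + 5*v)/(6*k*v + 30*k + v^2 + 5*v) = (k + v)/(6*k + v)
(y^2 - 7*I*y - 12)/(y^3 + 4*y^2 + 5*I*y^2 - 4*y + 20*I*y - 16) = (y^2 - 7*I*y - 12)/(y^3 + y^2*(4 + 5*I) + y*(-4 + 20*I) - 16)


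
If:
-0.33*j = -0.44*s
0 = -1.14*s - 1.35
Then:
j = -1.58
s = -1.18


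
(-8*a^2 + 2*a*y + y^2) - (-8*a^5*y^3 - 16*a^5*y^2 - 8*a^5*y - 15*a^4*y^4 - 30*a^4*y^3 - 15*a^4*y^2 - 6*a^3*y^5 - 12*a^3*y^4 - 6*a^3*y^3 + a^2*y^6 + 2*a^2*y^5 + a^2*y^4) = 8*a^5*y^3 + 16*a^5*y^2 + 8*a^5*y + 15*a^4*y^4 + 30*a^4*y^3 + 15*a^4*y^2 + 6*a^3*y^5 + 12*a^3*y^4 + 6*a^3*y^3 - a^2*y^6 - 2*a^2*y^5 - a^2*y^4 - 8*a^2 + 2*a*y + y^2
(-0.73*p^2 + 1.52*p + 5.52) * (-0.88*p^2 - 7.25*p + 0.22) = 0.6424*p^4 + 3.9549*p^3 - 16.0382*p^2 - 39.6856*p + 1.2144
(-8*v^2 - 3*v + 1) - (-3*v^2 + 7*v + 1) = -5*v^2 - 10*v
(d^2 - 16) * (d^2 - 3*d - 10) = d^4 - 3*d^3 - 26*d^2 + 48*d + 160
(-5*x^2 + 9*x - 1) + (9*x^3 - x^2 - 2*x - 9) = 9*x^3 - 6*x^2 + 7*x - 10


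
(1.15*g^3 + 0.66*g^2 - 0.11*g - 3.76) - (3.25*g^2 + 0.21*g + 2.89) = 1.15*g^3 - 2.59*g^2 - 0.32*g - 6.65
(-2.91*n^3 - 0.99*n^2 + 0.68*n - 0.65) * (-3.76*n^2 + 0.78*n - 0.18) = 10.9416*n^5 + 1.4526*n^4 - 2.8052*n^3 + 3.1526*n^2 - 0.6294*n + 0.117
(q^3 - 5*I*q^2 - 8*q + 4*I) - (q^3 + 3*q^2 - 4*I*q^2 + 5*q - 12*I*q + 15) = -3*q^2 - I*q^2 - 13*q + 12*I*q - 15 + 4*I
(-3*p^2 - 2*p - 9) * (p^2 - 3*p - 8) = -3*p^4 + 7*p^3 + 21*p^2 + 43*p + 72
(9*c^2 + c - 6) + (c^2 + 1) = 10*c^2 + c - 5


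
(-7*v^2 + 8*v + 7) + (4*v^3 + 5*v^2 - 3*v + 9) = 4*v^3 - 2*v^2 + 5*v + 16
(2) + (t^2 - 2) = t^2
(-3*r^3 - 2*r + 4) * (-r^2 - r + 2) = 3*r^5 + 3*r^4 - 4*r^3 - 2*r^2 - 8*r + 8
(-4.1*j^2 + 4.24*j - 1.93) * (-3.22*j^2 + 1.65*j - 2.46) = 13.202*j^4 - 20.4178*j^3 + 23.2966*j^2 - 13.6149*j + 4.7478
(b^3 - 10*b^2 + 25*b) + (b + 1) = b^3 - 10*b^2 + 26*b + 1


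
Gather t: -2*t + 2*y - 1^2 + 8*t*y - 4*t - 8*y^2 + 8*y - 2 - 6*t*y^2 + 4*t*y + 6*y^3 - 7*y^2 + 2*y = t*(-6*y^2 + 12*y - 6) + 6*y^3 - 15*y^2 + 12*y - 3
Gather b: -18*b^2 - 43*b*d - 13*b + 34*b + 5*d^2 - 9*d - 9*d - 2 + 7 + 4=-18*b^2 + b*(21 - 43*d) + 5*d^2 - 18*d + 9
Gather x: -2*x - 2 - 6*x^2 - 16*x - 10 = -6*x^2 - 18*x - 12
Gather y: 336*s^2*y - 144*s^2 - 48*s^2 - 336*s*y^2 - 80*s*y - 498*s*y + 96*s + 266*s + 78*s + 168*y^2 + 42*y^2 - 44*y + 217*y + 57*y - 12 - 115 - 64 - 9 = -192*s^2 + 440*s + y^2*(210 - 336*s) + y*(336*s^2 - 578*s + 230) - 200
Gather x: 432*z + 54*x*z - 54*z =54*x*z + 378*z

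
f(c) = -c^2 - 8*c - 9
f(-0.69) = -3.96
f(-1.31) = -0.24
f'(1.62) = -11.24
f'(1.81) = -11.62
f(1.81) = -26.76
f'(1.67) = -11.34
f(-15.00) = -114.00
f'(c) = -2*c - 8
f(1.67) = -25.15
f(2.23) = -31.81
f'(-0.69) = -6.62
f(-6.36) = 1.43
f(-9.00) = -18.00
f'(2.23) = -12.46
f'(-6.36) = 4.72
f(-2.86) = 5.70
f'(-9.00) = 10.00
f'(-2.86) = -2.28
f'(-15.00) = 22.00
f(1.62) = -24.58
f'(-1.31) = -5.38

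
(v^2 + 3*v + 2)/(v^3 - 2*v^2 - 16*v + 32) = (v^2 + 3*v + 2)/(v^3 - 2*v^2 - 16*v + 32)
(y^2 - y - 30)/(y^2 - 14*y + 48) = (y + 5)/(y - 8)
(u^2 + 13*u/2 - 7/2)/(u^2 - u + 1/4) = 2*(u + 7)/(2*u - 1)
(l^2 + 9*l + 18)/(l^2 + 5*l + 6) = (l + 6)/(l + 2)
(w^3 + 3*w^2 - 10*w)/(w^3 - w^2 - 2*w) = (w + 5)/(w + 1)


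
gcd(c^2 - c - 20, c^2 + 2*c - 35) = c - 5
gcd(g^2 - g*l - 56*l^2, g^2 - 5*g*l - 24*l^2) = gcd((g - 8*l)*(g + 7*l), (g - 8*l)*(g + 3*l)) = g - 8*l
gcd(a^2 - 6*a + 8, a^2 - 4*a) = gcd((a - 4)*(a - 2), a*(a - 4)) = a - 4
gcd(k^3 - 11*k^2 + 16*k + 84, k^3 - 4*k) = k + 2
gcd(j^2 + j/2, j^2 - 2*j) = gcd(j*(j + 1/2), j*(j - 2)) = j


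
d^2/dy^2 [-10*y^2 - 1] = -20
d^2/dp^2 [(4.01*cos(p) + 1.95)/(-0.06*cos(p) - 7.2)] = 0.00267918381344307*(5.20417042793042e-18*cos(p)^3 - 1.7253*cos(p)^2 + 207.036*cos(p) + 3.4506)/(0.00833333333333333*cos(p) + 1.0)^3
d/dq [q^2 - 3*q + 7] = 2*q - 3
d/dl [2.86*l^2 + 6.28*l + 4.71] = 5.72*l + 6.28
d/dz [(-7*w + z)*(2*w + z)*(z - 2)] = -14*w^2 - 10*w*z + 10*w + 3*z^2 - 4*z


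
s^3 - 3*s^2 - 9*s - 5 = (s - 5)*(s + 1)^2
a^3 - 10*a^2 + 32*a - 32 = (a - 4)^2*(a - 2)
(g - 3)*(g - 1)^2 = g^3 - 5*g^2 + 7*g - 3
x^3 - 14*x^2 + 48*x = x*(x - 8)*(x - 6)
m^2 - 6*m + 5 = (m - 5)*(m - 1)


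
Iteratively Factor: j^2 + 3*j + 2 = (j + 2)*(j + 1)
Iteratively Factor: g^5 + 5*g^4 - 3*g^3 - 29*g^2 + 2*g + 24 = (g + 4)*(g^4 + g^3 - 7*g^2 - g + 6) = (g + 3)*(g + 4)*(g^3 - 2*g^2 - g + 2) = (g + 1)*(g + 3)*(g + 4)*(g^2 - 3*g + 2) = (g - 2)*(g + 1)*(g + 3)*(g + 4)*(g - 1)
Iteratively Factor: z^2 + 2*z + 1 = (z + 1)*(z + 1)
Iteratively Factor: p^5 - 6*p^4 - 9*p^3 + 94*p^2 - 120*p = (p)*(p^4 - 6*p^3 - 9*p^2 + 94*p - 120) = p*(p - 3)*(p^3 - 3*p^2 - 18*p + 40) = p*(p - 3)*(p + 4)*(p^2 - 7*p + 10) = p*(p - 5)*(p - 3)*(p + 4)*(p - 2)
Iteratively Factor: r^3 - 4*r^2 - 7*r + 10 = (r - 5)*(r^2 + r - 2) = (r - 5)*(r + 2)*(r - 1)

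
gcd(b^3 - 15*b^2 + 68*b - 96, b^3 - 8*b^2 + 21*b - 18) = b - 3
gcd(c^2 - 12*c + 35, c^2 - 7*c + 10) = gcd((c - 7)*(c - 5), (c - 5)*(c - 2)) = c - 5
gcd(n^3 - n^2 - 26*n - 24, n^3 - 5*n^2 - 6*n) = n^2 - 5*n - 6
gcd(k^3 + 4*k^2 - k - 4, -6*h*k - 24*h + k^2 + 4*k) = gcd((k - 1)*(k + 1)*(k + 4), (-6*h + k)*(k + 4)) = k + 4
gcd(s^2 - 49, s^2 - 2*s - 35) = s - 7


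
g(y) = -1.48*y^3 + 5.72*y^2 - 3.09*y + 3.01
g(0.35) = 2.57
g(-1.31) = 20.20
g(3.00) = 5.26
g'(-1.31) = -25.70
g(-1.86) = 38.07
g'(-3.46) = -95.83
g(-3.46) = 143.48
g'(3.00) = -8.73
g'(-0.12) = -4.53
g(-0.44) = 5.60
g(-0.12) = 3.47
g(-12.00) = 3421.21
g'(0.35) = 0.37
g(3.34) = 1.36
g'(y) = -4.44*y^2 + 11.44*y - 3.09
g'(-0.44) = -8.98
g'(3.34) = -14.41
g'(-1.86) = -39.73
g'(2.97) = -8.28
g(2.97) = 5.52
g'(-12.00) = -779.73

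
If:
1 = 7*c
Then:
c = 1/7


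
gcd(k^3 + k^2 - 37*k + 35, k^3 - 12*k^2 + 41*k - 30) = k^2 - 6*k + 5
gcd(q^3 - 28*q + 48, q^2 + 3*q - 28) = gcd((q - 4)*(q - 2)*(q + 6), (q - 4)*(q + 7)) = q - 4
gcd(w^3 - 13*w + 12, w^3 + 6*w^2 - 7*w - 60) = w^2 + w - 12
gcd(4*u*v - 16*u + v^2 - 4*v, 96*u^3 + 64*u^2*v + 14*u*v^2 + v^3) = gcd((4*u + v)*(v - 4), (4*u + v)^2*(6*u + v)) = 4*u + v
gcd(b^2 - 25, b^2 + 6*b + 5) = b + 5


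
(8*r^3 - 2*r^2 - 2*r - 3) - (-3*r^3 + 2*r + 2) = 11*r^3 - 2*r^2 - 4*r - 5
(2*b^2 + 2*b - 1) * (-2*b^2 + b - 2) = -4*b^4 - 2*b^3 - 5*b + 2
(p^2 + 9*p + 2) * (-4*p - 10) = -4*p^3 - 46*p^2 - 98*p - 20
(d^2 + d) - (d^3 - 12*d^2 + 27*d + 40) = -d^3 + 13*d^2 - 26*d - 40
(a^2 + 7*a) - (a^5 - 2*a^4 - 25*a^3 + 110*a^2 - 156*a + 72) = -a^5 + 2*a^4 + 25*a^3 - 109*a^2 + 163*a - 72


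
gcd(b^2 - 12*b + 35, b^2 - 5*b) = b - 5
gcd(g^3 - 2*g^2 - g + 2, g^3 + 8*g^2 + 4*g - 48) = g - 2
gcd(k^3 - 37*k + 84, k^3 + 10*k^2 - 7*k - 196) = k^2 + 3*k - 28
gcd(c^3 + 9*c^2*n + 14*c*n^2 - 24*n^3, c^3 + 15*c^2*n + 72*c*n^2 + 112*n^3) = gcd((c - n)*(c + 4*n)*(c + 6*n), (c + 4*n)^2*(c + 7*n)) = c + 4*n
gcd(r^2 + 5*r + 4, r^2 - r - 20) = r + 4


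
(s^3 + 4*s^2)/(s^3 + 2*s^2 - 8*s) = s/(s - 2)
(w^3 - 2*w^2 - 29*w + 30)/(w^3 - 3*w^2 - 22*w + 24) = (w + 5)/(w + 4)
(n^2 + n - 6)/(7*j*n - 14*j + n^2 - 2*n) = (n + 3)/(7*j + n)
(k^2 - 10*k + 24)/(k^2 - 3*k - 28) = (-k^2 + 10*k - 24)/(-k^2 + 3*k + 28)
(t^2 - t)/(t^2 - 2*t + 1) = t/(t - 1)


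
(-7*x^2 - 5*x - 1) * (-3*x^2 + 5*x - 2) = 21*x^4 - 20*x^3 - 8*x^2 + 5*x + 2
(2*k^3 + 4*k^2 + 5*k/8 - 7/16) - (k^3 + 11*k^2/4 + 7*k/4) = k^3 + 5*k^2/4 - 9*k/8 - 7/16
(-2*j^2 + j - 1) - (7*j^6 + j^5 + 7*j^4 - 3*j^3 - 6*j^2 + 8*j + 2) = -7*j^6 - j^5 - 7*j^4 + 3*j^3 + 4*j^2 - 7*j - 3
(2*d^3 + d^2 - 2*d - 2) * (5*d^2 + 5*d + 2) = 10*d^5 + 15*d^4 - d^3 - 18*d^2 - 14*d - 4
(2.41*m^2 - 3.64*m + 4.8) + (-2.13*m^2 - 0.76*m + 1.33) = 0.28*m^2 - 4.4*m + 6.13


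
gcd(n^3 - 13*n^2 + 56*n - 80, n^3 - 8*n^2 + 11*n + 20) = n^2 - 9*n + 20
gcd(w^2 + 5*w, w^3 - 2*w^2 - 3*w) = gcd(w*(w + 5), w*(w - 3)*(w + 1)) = w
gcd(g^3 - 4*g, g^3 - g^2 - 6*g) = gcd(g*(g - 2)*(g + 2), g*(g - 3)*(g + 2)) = g^2 + 2*g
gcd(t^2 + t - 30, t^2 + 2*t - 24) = t + 6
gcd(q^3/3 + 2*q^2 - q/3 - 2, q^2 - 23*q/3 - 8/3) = 1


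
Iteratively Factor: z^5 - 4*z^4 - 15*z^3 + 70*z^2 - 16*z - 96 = (z + 4)*(z^4 - 8*z^3 + 17*z^2 + 2*z - 24) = (z - 3)*(z + 4)*(z^3 - 5*z^2 + 2*z + 8) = (z - 4)*(z - 3)*(z + 4)*(z^2 - z - 2) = (z - 4)*(z - 3)*(z + 1)*(z + 4)*(z - 2)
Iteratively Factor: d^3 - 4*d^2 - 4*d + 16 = (d + 2)*(d^2 - 6*d + 8) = (d - 2)*(d + 2)*(d - 4)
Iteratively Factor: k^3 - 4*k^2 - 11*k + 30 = (k - 5)*(k^2 + k - 6) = (k - 5)*(k + 3)*(k - 2)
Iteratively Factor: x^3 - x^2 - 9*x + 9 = (x + 3)*(x^2 - 4*x + 3) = (x - 3)*(x + 3)*(x - 1)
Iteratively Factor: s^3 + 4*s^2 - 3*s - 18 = (s + 3)*(s^2 + s - 6) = (s - 2)*(s + 3)*(s + 3)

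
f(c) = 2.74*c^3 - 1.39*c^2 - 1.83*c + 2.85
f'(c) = 8.22*c^2 - 2.78*c - 1.83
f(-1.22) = -1.96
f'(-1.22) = 13.80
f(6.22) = 597.05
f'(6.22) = 298.90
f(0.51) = 1.92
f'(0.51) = -1.11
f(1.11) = 2.85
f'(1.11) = 5.21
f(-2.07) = -23.62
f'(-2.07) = 39.15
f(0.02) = 2.81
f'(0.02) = -1.88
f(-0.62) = 2.80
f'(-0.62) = 3.05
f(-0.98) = 0.73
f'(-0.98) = 8.79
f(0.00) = 2.85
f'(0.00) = -1.83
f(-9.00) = -2090.73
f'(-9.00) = 689.01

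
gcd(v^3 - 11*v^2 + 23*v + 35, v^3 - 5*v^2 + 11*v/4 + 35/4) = v + 1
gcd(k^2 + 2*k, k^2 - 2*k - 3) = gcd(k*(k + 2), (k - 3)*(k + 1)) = 1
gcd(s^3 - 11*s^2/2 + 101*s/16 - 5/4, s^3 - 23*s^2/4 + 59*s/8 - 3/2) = s^2 - 17*s/4 + 1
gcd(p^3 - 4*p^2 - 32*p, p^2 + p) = p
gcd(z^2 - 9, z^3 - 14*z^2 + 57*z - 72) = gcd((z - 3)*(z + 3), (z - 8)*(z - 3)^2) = z - 3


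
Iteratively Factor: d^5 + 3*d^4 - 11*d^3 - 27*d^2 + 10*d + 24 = (d - 3)*(d^4 + 6*d^3 + 7*d^2 - 6*d - 8) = (d - 3)*(d + 1)*(d^3 + 5*d^2 + 2*d - 8) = (d - 3)*(d + 1)*(d + 4)*(d^2 + d - 2) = (d - 3)*(d - 1)*(d + 1)*(d + 4)*(d + 2)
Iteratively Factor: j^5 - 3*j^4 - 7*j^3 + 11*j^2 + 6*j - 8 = (j - 4)*(j^4 + j^3 - 3*j^2 - j + 2) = (j - 4)*(j + 2)*(j^3 - j^2 - j + 1) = (j - 4)*(j - 1)*(j + 2)*(j^2 - 1) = (j - 4)*(j - 1)*(j + 1)*(j + 2)*(j - 1)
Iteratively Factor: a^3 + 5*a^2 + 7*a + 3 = (a + 1)*(a^2 + 4*a + 3) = (a + 1)^2*(a + 3)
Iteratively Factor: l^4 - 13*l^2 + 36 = (l - 2)*(l^3 + 2*l^2 - 9*l - 18) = (l - 2)*(l + 3)*(l^2 - l - 6) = (l - 2)*(l + 2)*(l + 3)*(l - 3)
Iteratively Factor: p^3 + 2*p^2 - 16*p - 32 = (p + 2)*(p^2 - 16) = (p - 4)*(p + 2)*(p + 4)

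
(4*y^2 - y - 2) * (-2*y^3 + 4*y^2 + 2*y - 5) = -8*y^5 + 18*y^4 + 8*y^3 - 30*y^2 + y + 10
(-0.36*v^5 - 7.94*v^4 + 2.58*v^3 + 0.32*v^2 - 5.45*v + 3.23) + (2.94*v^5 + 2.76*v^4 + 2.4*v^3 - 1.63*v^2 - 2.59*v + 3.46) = 2.58*v^5 - 5.18*v^4 + 4.98*v^3 - 1.31*v^2 - 8.04*v + 6.69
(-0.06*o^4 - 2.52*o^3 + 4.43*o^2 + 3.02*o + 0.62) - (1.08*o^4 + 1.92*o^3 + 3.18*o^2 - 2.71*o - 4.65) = -1.14*o^4 - 4.44*o^3 + 1.25*o^2 + 5.73*o + 5.27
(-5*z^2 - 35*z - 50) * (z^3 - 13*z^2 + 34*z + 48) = -5*z^5 + 30*z^4 + 235*z^3 - 780*z^2 - 3380*z - 2400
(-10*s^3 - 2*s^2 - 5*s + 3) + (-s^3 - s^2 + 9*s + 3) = -11*s^3 - 3*s^2 + 4*s + 6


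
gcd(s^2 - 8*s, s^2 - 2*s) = s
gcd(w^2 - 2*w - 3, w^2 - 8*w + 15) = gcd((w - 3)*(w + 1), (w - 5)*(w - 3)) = w - 3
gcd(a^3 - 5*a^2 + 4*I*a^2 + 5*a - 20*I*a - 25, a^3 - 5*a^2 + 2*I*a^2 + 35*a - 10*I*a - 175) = a - 5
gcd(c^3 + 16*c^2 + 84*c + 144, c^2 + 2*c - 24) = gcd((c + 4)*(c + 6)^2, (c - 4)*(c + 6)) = c + 6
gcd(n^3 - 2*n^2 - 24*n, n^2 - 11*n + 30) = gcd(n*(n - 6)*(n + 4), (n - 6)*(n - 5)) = n - 6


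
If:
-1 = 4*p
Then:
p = -1/4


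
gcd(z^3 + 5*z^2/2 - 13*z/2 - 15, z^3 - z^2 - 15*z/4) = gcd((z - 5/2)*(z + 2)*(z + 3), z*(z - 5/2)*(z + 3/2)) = z - 5/2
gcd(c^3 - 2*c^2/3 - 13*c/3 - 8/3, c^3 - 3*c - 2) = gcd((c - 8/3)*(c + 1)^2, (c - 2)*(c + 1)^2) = c^2 + 2*c + 1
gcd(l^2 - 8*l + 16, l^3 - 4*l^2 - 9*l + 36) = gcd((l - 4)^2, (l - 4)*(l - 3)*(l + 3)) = l - 4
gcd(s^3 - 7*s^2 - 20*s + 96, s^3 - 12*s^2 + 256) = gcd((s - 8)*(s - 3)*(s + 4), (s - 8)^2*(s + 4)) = s^2 - 4*s - 32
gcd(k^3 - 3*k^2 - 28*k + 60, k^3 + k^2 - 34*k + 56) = k - 2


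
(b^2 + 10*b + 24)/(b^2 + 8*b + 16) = (b + 6)/(b + 4)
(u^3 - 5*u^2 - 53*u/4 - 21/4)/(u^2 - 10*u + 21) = (u^2 + 2*u + 3/4)/(u - 3)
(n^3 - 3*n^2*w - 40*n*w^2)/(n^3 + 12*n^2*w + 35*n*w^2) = (n - 8*w)/(n + 7*w)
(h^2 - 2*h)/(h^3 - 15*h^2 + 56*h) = (h - 2)/(h^2 - 15*h + 56)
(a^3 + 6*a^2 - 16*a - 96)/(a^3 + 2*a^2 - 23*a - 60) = (a^2 + 2*a - 24)/(a^2 - 2*a - 15)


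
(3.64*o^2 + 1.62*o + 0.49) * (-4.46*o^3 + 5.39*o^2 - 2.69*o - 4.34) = -16.2344*o^5 + 12.3944*o^4 - 3.2452*o^3 - 17.5143*o^2 - 8.3489*o - 2.1266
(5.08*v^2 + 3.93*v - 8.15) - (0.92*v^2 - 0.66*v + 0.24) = 4.16*v^2 + 4.59*v - 8.39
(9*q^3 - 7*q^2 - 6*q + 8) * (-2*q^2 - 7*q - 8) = -18*q^5 - 49*q^4 - 11*q^3 + 82*q^2 - 8*q - 64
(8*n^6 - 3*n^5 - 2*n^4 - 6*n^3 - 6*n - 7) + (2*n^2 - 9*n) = 8*n^6 - 3*n^5 - 2*n^4 - 6*n^3 + 2*n^2 - 15*n - 7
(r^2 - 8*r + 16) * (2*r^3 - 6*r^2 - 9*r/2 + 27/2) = 2*r^5 - 22*r^4 + 151*r^3/2 - 93*r^2/2 - 180*r + 216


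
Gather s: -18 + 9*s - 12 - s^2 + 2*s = -s^2 + 11*s - 30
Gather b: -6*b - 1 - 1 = -6*b - 2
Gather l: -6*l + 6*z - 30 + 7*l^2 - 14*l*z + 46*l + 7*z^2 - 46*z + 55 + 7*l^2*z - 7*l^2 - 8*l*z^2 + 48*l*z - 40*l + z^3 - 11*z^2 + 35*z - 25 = 7*l^2*z + l*(-8*z^2 + 34*z) + z^3 - 4*z^2 - 5*z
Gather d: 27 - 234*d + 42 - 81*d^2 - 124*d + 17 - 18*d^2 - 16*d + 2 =-99*d^2 - 374*d + 88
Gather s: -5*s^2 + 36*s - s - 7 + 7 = -5*s^2 + 35*s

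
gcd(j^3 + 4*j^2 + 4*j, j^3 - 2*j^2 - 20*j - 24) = j^2 + 4*j + 4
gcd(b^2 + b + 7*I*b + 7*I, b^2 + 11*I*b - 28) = b + 7*I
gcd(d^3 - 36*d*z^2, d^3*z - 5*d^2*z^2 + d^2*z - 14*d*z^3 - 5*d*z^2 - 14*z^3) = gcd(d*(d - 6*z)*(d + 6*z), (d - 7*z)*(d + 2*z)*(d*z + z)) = 1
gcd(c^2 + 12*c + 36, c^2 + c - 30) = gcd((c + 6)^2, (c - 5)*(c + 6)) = c + 6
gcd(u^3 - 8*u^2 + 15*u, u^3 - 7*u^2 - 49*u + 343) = 1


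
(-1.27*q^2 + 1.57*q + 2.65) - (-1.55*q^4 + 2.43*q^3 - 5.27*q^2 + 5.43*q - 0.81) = 1.55*q^4 - 2.43*q^3 + 4.0*q^2 - 3.86*q + 3.46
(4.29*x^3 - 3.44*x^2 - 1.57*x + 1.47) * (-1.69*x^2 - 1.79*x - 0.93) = -7.2501*x^5 - 1.8655*x^4 + 4.8212*x^3 + 3.5252*x^2 - 1.1712*x - 1.3671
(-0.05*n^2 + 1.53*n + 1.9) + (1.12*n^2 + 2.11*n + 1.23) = 1.07*n^2 + 3.64*n + 3.13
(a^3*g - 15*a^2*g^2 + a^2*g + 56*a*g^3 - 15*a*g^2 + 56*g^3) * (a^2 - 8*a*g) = a^5*g - 23*a^4*g^2 + a^4*g + 176*a^3*g^3 - 23*a^3*g^2 - 448*a^2*g^4 + 176*a^2*g^3 - 448*a*g^4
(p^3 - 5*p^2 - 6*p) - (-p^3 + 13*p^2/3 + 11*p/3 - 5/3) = 2*p^3 - 28*p^2/3 - 29*p/3 + 5/3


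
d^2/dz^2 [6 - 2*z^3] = -12*z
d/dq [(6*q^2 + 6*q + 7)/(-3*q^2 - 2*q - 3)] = 2*(3*q^2 + 3*q - 2)/(9*q^4 + 12*q^3 + 22*q^2 + 12*q + 9)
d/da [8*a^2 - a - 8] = 16*a - 1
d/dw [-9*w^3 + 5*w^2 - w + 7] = -27*w^2 + 10*w - 1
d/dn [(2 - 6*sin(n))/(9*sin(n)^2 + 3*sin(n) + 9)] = 2*(9*sin(n)^2 - 6*sin(n) - 10)*cos(n)/(3*(3*sin(n)^2 + sin(n) + 3)^2)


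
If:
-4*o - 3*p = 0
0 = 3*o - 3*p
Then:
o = 0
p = 0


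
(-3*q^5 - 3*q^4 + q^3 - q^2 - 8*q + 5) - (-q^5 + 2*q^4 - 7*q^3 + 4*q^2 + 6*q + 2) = -2*q^5 - 5*q^4 + 8*q^3 - 5*q^2 - 14*q + 3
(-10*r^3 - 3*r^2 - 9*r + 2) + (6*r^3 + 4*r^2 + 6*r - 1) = -4*r^3 + r^2 - 3*r + 1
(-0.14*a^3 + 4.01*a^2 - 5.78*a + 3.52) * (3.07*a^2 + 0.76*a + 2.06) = -0.4298*a^5 + 12.2043*a^4 - 14.9854*a^3 + 14.6742*a^2 - 9.2316*a + 7.2512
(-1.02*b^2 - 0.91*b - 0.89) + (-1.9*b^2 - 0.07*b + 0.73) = -2.92*b^2 - 0.98*b - 0.16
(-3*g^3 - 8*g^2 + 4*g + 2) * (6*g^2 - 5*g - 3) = -18*g^5 - 33*g^4 + 73*g^3 + 16*g^2 - 22*g - 6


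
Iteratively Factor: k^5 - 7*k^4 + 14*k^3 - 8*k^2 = (k)*(k^4 - 7*k^3 + 14*k^2 - 8*k) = k*(k - 2)*(k^3 - 5*k^2 + 4*k) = k^2*(k - 2)*(k^2 - 5*k + 4) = k^2*(k - 2)*(k - 1)*(k - 4)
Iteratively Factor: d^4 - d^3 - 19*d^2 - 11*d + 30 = (d + 2)*(d^3 - 3*d^2 - 13*d + 15) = (d - 5)*(d + 2)*(d^2 + 2*d - 3) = (d - 5)*(d + 2)*(d + 3)*(d - 1)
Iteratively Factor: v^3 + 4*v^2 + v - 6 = (v - 1)*(v^2 + 5*v + 6) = (v - 1)*(v + 3)*(v + 2)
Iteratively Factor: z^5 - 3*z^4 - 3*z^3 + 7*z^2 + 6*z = (z - 2)*(z^4 - z^3 - 5*z^2 - 3*z) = (z - 2)*(z + 1)*(z^3 - 2*z^2 - 3*z) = z*(z - 2)*(z + 1)*(z^2 - 2*z - 3) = z*(z - 2)*(z + 1)^2*(z - 3)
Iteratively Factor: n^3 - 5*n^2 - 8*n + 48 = (n - 4)*(n^2 - n - 12) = (n - 4)*(n + 3)*(n - 4)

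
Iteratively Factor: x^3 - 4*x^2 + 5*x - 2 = (x - 2)*(x^2 - 2*x + 1) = (x - 2)*(x - 1)*(x - 1)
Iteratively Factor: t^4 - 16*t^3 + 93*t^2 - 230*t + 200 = (t - 2)*(t^3 - 14*t^2 + 65*t - 100) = (t - 5)*(t - 2)*(t^2 - 9*t + 20) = (t - 5)^2*(t - 2)*(t - 4)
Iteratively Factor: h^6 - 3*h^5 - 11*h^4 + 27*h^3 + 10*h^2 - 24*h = (h - 1)*(h^5 - 2*h^4 - 13*h^3 + 14*h^2 + 24*h) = (h - 4)*(h - 1)*(h^4 + 2*h^3 - 5*h^2 - 6*h) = h*(h - 4)*(h - 1)*(h^3 + 2*h^2 - 5*h - 6) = h*(h - 4)*(h - 2)*(h - 1)*(h^2 + 4*h + 3) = h*(h - 4)*(h - 2)*(h - 1)*(h + 3)*(h + 1)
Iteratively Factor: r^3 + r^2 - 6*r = (r + 3)*(r^2 - 2*r) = r*(r + 3)*(r - 2)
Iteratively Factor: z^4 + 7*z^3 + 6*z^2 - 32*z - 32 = (z + 1)*(z^3 + 6*z^2 - 32) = (z - 2)*(z + 1)*(z^2 + 8*z + 16) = (z - 2)*(z + 1)*(z + 4)*(z + 4)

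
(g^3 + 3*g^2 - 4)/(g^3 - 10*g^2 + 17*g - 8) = (g^2 + 4*g + 4)/(g^2 - 9*g + 8)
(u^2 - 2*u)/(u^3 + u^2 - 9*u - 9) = u*(u - 2)/(u^3 + u^2 - 9*u - 9)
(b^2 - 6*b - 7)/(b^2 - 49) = (b + 1)/(b + 7)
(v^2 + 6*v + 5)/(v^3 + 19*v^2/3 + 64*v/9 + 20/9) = 9*(v + 1)/(9*v^2 + 12*v + 4)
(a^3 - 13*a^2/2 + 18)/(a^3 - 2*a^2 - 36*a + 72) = (a + 3/2)/(a + 6)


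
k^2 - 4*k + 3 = (k - 3)*(k - 1)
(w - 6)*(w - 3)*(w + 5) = w^3 - 4*w^2 - 27*w + 90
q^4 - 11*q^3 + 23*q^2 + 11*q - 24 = (q - 8)*(q - 3)*(q - 1)*(q + 1)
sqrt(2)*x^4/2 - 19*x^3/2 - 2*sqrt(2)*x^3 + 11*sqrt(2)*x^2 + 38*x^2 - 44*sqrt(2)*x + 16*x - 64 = (x - 4)*(x - 8*sqrt(2))*(x - 2*sqrt(2))*(sqrt(2)*x/2 + 1/2)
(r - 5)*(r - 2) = r^2 - 7*r + 10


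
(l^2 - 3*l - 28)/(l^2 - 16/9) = 9*(l^2 - 3*l - 28)/(9*l^2 - 16)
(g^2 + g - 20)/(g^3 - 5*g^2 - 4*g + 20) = (g^2 + g - 20)/(g^3 - 5*g^2 - 4*g + 20)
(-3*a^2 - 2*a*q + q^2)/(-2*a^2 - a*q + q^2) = (-3*a + q)/(-2*a + q)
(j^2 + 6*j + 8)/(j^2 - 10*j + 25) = (j^2 + 6*j + 8)/(j^2 - 10*j + 25)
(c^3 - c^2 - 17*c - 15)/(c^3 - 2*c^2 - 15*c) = (c + 1)/c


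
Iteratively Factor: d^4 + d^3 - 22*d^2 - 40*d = (d - 5)*(d^3 + 6*d^2 + 8*d) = (d - 5)*(d + 2)*(d^2 + 4*d) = d*(d - 5)*(d + 2)*(d + 4)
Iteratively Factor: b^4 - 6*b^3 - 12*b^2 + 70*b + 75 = (b - 5)*(b^3 - b^2 - 17*b - 15) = (b - 5)*(b + 3)*(b^2 - 4*b - 5) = (b - 5)^2*(b + 3)*(b + 1)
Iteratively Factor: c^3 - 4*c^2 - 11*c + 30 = (c + 3)*(c^2 - 7*c + 10) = (c - 2)*(c + 3)*(c - 5)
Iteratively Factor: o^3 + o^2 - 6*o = (o)*(o^2 + o - 6) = o*(o + 3)*(o - 2)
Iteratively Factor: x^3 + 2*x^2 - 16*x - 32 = (x + 2)*(x^2 - 16) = (x - 4)*(x + 2)*(x + 4)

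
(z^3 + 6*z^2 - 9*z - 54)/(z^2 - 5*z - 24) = (z^2 + 3*z - 18)/(z - 8)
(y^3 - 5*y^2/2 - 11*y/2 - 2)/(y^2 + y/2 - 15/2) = (2*y^3 - 5*y^2 - 11*y - 4)/(2*y^2 + y - 15)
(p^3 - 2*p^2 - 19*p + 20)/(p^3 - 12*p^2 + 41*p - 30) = (p + 4)/(p - 6)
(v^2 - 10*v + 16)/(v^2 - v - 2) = (v - 8)/(v + 1)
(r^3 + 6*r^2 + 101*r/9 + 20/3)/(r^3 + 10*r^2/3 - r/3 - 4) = (r + 5/3)/(r - 1)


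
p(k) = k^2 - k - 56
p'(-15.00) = -31.00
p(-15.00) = 184.00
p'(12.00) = 23.00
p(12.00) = 76.00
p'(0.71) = 0.42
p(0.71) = -56.21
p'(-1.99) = -4.98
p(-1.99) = -50.05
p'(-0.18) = -1.36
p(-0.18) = -55.79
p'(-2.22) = -5.44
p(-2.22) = -48.85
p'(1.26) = 1.52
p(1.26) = -55.67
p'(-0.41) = -1.82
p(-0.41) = -55.42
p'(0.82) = 0.64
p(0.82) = -56.15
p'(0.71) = 0.42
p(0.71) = -56.21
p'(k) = 2*k - 1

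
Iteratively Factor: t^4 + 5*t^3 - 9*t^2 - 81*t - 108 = (t - 4)*(t^3 + 9*t^2 + 27*t + 27) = (t - 4)*(t + 3)*(t^2 + 6*t + 9) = (t - 4)*(t + 3)^2*(t + 3)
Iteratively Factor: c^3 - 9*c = (c - 3)*(c^2 + 3*c) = c*(c - 3)*(c + 3)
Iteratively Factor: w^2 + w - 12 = (w + 4)*(w - 3)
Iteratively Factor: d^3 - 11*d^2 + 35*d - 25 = (d - 5)*(d^2 - 6*d + 5) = (d - 5)^2*(d - 1)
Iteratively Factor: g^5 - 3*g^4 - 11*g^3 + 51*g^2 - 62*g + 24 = (g - 2)*(g^4 - g^3 - 13*g^2 + 25*g - 12) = (g - 2)*(g + 4)*(g^3 - 5*g^2 + 7*g - 3) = (g - 3)*(g - 2)*(g + 4)*(g^2 - 2*g + 1) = (g - 3)*(g - 2)*(g - 1)*(g + 4)*(g - 1)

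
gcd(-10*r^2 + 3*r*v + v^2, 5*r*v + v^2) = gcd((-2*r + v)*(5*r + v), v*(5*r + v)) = 5*r + v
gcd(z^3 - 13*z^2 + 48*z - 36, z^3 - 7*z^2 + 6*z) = z^2 - 7*z + 6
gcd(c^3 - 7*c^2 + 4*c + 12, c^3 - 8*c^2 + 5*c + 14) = c^2 - c - 2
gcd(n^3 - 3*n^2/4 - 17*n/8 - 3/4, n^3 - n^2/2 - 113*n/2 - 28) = n + 1/2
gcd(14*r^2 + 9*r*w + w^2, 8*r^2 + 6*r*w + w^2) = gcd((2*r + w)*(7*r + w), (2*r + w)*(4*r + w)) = 2*r + w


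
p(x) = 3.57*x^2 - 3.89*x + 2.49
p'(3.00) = 17.53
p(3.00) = 22.95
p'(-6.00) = -46.73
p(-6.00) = 154.35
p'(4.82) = 30.52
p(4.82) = 66.68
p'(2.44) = 13.53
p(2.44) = 14.25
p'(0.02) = -3.75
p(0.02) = 2.41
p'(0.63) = 0.61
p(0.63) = 1.46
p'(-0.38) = -6.60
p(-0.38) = 4.48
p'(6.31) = 41.16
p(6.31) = 120.09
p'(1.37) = 5.89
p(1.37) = 3.86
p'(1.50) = 6.82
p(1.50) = 4.69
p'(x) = 7.14*x - 3.89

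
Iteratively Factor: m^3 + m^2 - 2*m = (m)*(m^2 + m - 2) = m*(m + 2)*(m - 1)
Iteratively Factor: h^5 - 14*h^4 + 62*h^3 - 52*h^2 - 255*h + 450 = (h - 3)*(h^4 - 11*h^3 + 29*h^2 + 35*h - 150) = (h - 5)*(h - 3)*(h^3 - 6*h^2 - h + 30) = (h - 5)*(h - 3)^2*(h^2 - 3*h - 10) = (h - 5)^2*(h - 3)^2*(h + 2)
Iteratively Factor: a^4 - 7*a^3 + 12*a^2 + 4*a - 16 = (a - 2)*(a^3 - 5*a^2 + 2*a + 8) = (a - 4)*(a - 2)*(a^2 - a - 2) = (a - 4)*(a - 2)*(a + 1)*(a - 2)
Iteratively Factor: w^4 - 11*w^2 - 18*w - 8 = (w + 1)*(w^3 - w^2 - 10*w - 8) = (w - 4)*(w + 1)*(w^2 + 3*w + 2) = (w - 4)*(w + 1)^2*(w + 2)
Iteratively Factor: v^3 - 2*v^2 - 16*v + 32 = (v - 4)*(v^2 + 2*v - 8) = (v - 4)*(v + 4)*(v - 2)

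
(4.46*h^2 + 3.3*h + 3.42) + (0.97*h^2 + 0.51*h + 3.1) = 5.43*h^2 + 3.81*h + 6.52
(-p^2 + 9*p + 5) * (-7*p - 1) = 7*p^3 - 62*p^2 - 44*p - 5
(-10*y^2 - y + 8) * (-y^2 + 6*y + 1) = 10*y^4 - 59*y^3 - 24*y^2 + 47*y + 8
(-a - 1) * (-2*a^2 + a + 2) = 2*a^3 + a^2 - 3*a - 2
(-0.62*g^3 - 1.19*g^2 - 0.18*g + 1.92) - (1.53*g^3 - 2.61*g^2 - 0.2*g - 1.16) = -2.15*g^3 + 1.42*g^2 + 0.02*g + 3.08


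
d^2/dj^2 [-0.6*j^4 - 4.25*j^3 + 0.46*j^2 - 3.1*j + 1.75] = -7.2*j^2 - 25.5*j + 0.92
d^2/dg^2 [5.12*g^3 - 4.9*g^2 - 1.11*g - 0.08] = 30.72*g - 9.8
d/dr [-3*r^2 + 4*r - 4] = 4 - 6*r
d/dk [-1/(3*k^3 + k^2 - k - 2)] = (9*k^2 + 2*k - 1)/(3*k^3 + k^2 - k - 2)^2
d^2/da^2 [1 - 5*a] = 0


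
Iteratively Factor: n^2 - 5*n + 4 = (n - 1)*(n - 4)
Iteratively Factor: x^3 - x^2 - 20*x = (x + 4)*(x^2 - 5*x) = (x - 5)*(x + 4)*(x)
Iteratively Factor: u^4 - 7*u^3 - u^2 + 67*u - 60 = (u - 5)*(u^3 - 2*u^2 - 11*u + 12) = (u - 5)*(u + 3)*(u^2 - 5*u + 4) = (u - 5)*(u - 1)*(u + 3)*(u - 4)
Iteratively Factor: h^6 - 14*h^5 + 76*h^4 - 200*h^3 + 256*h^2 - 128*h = (h - 2)*(h^5 - 12*h^4 + 52*h^3 - 96*h^2 + 64*h) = (h - 4)*(h - 2)*(h^4 - 8*h^3 + 20*h^2 - 16*h) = (h - 4)^2*(h - 2)*(h^3 - 4*h^2 + 4*h) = h*(h - 4)^2*(h - 2)*(h^2 - 4*h + 4) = h*(h - 4)^2*(h - 2)^2*(h - 2)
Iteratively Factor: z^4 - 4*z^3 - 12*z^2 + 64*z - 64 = (z - 2)*(z^3 - 2*z^2 - 16*z + 32) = (z - 2)*(z + 4)*(z^2 - 6*z + 8) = (z - 4)*(z - 2)*(z + 4)*(z - 2)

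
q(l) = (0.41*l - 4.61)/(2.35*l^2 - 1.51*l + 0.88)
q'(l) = (1.51 - 4.7*l)*(0.41*l - 4.61)/(2.35*l^2 - 1.51*l + 0.88)^2 + 0.41/(2.35*l^2 - 1.51*l + 0.88)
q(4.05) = -0.09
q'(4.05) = 0.06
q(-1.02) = -1.03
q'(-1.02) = -1.25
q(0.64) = -4.96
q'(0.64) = 8.95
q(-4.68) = -0.11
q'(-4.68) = -0.04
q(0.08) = -5.91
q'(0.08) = -8.13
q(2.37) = -0.35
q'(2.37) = 0.36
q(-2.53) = -0.29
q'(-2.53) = -0.17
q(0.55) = -5.77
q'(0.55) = 8.69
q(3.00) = -0.19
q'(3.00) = 0.16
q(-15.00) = -0.02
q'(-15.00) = -0.00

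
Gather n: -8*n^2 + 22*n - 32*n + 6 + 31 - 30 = -8*n^2 - 10*n + 7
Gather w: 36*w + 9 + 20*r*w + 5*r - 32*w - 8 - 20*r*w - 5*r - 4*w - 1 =0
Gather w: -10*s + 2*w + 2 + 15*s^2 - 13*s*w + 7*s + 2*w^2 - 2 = 15*s^2 - 3*s + 2*w^2 + w*(2 - 13*s)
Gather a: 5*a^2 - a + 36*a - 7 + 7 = 5*a^2 + 35*a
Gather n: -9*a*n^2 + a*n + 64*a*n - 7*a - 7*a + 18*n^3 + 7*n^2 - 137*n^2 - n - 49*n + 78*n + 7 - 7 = -14*a + 18*n^3 + n^2*(-9*a - 130) + n*(65*a + 28)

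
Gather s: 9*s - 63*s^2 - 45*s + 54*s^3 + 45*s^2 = 54*s^3 - 18*s^2 - 36*s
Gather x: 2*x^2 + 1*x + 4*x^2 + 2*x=6*x^2 + 3*x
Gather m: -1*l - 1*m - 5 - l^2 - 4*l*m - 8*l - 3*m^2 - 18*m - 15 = -l^2 - 9*l - 3*m^2 + m*(-4*l - 19) - 20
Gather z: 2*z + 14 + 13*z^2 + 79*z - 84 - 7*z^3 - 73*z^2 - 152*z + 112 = -7*z^3 - 60*z^2 - 71*z + 42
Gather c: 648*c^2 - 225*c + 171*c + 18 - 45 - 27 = 648*c^2 - 54*c - 54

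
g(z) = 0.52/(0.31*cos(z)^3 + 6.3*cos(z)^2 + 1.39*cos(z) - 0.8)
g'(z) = 0.52*(0.93*sin(z)*cos(z)^2 + 12.6*sin(z)*cos(z) + 1.39*sin(z))/(0.31*cos(z)^3 + 6.3*cos(z)^2 + 1.39*cos(z) - 0.8)^2 = (0.4836*cos(z)^2 + 6.552*cos(z) + 0.7228)*sin(z)/(0.31*cos(z)^3 + 6.3*cos(z)^2 + 1.39*cos(z) - 0.8)^2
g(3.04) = 0.14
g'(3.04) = -0.04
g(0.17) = 0.07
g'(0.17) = 0.03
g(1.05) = 0.35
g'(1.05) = 1.60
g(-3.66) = 0.20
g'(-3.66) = -0.35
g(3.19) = 0.14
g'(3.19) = 0.02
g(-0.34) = 0.08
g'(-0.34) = -0.06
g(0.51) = 0.10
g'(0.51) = 0.11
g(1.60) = -0.62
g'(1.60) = 0.76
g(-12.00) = 0.10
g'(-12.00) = 0.14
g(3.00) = 0.14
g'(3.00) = -0.05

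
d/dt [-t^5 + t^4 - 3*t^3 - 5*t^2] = t*(-5*t^3 + 4*t^2 - 9*t - 10)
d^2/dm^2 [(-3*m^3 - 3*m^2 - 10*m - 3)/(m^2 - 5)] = 2*(-25*m^3 - 54*m^2 - 375*m - 90)/(m^6 - 15*m^4 + 75*m^2 - 125)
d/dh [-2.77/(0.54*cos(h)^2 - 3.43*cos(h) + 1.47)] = (9.5011 - 2.9916*cos(h))*sin(h)/(0.54*cos(h)^2 - 3.43*cos(h) + 1.47)^2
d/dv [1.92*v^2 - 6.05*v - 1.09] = 3.84*v - 6.05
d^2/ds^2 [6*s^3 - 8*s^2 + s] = 36*s - 16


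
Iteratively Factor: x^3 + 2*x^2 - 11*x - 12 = (x + 4)*(x^2 - 2*x - 3) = (x - 3)*(x + 4)*(x + 1)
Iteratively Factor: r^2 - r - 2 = (r - 2)*(r + 1)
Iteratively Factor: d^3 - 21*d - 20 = (d + 4)*(d^2 - 4*d - 5) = (d + 1)*(d + 4)*(d - 5)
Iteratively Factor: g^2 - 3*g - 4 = (g + 1)*(g - 4)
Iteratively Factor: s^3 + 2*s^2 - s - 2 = (s + 1)*(s^2 + s - 2) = (s + 1)*(s + 2)*(s - 1)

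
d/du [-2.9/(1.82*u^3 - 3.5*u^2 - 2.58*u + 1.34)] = (15.834*u^2 - 20.3*u - 7.482)/(1.82*u^3 - 3.5*u^2 - 2.58*u + 1.34)^2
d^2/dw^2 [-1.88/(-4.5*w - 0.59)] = 76.14/(4.5*w + 0.59)^3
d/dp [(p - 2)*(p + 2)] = 2*p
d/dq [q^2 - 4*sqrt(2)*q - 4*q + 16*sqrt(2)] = 2*q - 4*sqrt(2) - 4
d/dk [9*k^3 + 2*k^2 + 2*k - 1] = 27*k^2 + 4*k + 2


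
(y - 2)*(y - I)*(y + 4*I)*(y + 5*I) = y^4 - 2*y^3 + 8*I*y^3 - 11*y^2 - 16*I*y^2 + 22*y + 20*I*y - 40*I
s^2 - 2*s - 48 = (s - 8)*(s + 6)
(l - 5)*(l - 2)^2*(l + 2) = l^4 - 7*l^3 + 6*l^2 + 28*l - 40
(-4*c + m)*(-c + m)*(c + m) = 4*c^3 - c^2*m - 4*c*m^2 + m^3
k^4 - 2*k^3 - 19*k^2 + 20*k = k*(k - 5)*(k - 1)*(k + 4)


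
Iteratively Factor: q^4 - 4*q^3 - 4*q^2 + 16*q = (q - 2)*(q^3 - 2*q^2 - 8*q) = q*(q - 2)*(q^2 - 2*q - 8) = q*(q - 4)*(q - 2)*(q + 2)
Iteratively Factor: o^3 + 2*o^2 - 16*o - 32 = (o + 2)*(o^2 - 16) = (o + 2)*(o + 4)*(o - 4)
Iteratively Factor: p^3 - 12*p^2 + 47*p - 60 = (p - 4)*(p^2 - 8*p + 15) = (p - 5)*(p - 4)*(p - 3)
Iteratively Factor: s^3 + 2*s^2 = (s)*(s^2 + 2*s) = s^2*(s + 2)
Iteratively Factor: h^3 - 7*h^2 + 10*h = (h - 2)*(h^2 - 5*h) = (h - 5)*(h - 2)*(h)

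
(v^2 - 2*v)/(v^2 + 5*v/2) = 2*(v - 2)/(2*v + 5)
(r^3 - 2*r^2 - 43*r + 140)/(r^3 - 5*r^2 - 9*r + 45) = (r^2 + 3*r - 28)/(r^2 - 9)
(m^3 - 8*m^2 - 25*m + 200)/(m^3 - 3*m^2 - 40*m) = (m - 5)/m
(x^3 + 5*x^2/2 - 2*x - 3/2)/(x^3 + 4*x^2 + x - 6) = (x + 1/2)/(x + 2)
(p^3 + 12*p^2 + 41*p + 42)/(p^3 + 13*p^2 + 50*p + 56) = (p + 3)/(p + 4)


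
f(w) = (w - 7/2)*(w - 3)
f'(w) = 2*w - 13/2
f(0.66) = 6.65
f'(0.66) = -5.18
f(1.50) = 3.00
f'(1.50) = -3.50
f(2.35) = 0.75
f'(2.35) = -1.80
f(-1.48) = 22.31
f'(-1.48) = -9.46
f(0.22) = 9.12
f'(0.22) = -6.06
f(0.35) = 8.35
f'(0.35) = -5.80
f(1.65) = 2.50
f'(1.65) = -3.20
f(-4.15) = 54.70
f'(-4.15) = -14.80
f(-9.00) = 150.00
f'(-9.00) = -24.50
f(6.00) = 7.50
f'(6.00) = 5.50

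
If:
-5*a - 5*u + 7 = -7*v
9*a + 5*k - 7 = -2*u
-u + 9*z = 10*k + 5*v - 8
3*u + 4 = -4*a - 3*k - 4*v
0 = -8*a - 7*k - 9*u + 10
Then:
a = -472/533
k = 133/41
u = -333/533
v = -1108/533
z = 7153/4797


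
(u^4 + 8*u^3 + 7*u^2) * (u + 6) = u^5 + 14*u^4 + 55*u^3 + 42*u^2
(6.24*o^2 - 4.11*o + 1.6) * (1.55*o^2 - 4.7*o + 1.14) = 9.672*o^4 - 35.6985*o^3 + 28.9106*o^2 - 12.2054*o + 1.824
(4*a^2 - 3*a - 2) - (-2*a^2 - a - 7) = 6*a^2 - 2*a + 5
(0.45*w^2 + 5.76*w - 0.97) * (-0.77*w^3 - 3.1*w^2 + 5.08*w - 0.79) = -0.3465*w^5 - 5.8302*w^4 - 14.8231*w^3 + 31.9123*w^2 - 9.478*w + 0.7663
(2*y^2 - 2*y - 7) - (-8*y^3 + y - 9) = 8*y^3 + 2*y^2 - 3*y + 2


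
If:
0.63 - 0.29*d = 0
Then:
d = 2.17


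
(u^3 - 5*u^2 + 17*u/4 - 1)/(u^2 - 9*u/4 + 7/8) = 2*(2*u^2 - 9*u + 4)/(4*u - 7)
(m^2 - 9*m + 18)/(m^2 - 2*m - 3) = (m - 6)/(m + 1)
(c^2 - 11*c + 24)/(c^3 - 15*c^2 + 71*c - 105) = (c - 8)/(c^2 - 12*c + 35)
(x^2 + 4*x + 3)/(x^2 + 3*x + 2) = (x + 3)/(x + 2)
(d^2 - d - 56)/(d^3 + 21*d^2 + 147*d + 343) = (d - 8)/(d^2 + 14*d + 49)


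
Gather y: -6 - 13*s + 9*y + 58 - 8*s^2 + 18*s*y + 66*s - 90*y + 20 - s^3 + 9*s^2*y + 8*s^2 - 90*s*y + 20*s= -s^3 + 73*s + y*(9*s^2 - 72*s - 81) + 72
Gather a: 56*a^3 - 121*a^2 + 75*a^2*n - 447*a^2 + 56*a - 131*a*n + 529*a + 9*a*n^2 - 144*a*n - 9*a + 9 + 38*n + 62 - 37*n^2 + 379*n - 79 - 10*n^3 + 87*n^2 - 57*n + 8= 56*a^3 + a^2*(75*n - 568) + a*(9*n^2 - 275*n + 576) - 10*n^3 + 50*n^2 + 360*n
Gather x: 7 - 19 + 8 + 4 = 0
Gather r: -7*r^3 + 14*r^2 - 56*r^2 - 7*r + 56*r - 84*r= -7*r^3 - 42*r^2 - 35*r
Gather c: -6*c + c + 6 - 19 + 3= -5*c - 10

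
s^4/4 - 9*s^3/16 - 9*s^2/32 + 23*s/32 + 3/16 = (s/4 + 1/4)*(s - 2)*(s - 3/2)*(s + 1/4)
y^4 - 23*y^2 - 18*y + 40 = (y - 5)*(y - 1)*(y + 2)*(y + 4)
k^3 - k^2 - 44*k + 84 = (k - 6)*(k - 2)*(k + 7)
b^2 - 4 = (b - 2)*(b + 2)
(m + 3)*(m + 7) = m^2 + 10*m + 21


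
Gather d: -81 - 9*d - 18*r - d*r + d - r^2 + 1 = d*(-r - 8) - r^2 - 18*r - 80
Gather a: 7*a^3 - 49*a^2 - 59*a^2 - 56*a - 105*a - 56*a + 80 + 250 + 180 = 7*a^3 - 108*a^2 - 217*a + 510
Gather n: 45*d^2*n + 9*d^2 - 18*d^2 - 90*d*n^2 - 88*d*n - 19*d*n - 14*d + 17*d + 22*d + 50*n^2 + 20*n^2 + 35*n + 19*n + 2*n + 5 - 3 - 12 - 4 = -9*d^2 + 25*d + n^2*(70 - 90*d) + n*(45*d^2 - 107*d + 56) - 14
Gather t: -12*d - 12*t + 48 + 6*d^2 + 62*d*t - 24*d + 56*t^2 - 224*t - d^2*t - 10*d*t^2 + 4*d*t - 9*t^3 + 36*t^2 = 6*d^2 - 36*d - 9*t^3 + t^2*(92 - 10*d) + t*(-d^2 + 66*d - 236) + 48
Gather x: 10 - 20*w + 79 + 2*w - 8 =81 - 18*w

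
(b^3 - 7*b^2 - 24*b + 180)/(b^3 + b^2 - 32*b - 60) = (b - 6)/(b + 2)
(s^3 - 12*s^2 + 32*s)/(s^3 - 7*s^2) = (s^2 - 12*s + 32)/(s*(s - 7))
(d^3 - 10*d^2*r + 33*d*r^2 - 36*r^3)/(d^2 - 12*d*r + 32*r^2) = (-d^2 + 6*d*r - 9*r^2)/(-d + 8*r)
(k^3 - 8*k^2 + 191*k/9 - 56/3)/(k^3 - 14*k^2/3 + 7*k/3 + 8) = (k - 7/3)/(k + 1)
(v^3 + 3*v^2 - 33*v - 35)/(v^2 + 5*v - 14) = (v^2 - 4*v - 5)/(v - 2)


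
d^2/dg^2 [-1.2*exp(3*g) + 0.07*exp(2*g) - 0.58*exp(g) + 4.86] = (-10.8*exp(2*g) + 0.28*exp(g) - 0.58)*exp(g)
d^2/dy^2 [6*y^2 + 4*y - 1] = 12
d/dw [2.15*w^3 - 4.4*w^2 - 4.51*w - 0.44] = 6.45*w^2 - 8.8*w - 4.51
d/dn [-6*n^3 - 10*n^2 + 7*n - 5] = -18*n^2 - 20*n + 7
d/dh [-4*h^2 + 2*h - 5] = 2 - 8*h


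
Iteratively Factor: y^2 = (y)*(y)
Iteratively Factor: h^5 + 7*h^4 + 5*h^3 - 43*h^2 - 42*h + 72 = (h + 3)*(h^4 + 4*h^3 - 7*h^2 - 22*h + 24) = (h - 1)*(h + 3)*(h^3 + 5*h^2 - 2*h - 24) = (h - 2)*(h - 1)*(h + 3)*(h^2 + 7*h + 12) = (h - 2)*(h - 1)*(h + 3)^2*(h + 4)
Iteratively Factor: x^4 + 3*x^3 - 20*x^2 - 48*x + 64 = (x - 4)*(x^3 + 7*x^2 + 8*x - 16) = (x - 4)*(x - 1)*(x^2 + 8*x + 16) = (x - 4)*(x - 1)*(x + 4)*(x + 4)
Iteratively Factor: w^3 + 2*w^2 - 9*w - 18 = (w - 3)*(w^2 + 5*w + 6) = (w - 3)*(w + 3)*(w + 2)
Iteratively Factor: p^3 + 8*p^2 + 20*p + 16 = (p + 4)*(p^2 + 4*p + 4) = (p + 2)*(p + 4)*(p + 2)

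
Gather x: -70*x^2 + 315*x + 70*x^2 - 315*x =0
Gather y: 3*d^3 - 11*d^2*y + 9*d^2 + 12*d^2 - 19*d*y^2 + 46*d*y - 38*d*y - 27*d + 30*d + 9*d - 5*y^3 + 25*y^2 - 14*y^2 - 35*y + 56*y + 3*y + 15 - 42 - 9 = 3*d^3 + 21*d^2 + 12*d - 5*y^3 + y^2*(11 - 19*d) + y*(-11*d^2 + 8*d + 24) - 36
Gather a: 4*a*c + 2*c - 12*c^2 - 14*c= 4*a*c - 12*c^2 - 12*c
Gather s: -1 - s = -s - 1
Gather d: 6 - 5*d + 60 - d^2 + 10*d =-d^2 + 5*d + 66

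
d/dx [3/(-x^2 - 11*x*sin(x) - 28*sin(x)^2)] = 3*(11*x*cos(x) + 2*x + 11*sin(x) + 28*sin(2*x))/((x + 4*sin(x))^2*(x + 7*sin(x))^2)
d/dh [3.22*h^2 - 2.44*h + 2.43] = 6.44*h - 2.44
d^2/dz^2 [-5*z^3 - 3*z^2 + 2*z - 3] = -30*z - 6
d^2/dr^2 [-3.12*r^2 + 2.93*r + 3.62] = -6.24000000000000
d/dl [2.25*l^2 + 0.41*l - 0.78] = 4.5*l + 0.41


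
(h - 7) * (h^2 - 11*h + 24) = h^3 - 18*h^2 + 101*h - 168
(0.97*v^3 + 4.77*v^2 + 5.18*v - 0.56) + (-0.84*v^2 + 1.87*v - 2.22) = 0.97*v^3 + 3.93*v^2 + 7.05*v - 2.78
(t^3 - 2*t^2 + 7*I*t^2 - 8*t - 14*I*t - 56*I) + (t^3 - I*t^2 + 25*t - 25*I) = 2*t^3 - 2*t^2 + 6*I*t^2 + 17*t - 14*I*t - 81*I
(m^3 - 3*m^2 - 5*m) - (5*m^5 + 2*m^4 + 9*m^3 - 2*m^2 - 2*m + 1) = -5*m^5 - 2*m^4 - 8*m^3 - m^2 - 3*m - 1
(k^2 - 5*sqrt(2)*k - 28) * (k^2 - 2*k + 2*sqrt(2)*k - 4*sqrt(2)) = k^4 - 3*sqrt(2)*k^3 - 2*k^3 - 48*k^2 + 6*sqrt(2)*k^2 - 56*sqrt(2)*k + 96*k + 112*sqrt(2)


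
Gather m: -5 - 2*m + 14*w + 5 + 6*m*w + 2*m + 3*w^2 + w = 6*m*w + 3*w^2 + 15*w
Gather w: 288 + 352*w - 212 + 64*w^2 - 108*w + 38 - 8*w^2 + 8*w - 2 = 56*w^2 + 252*w + 112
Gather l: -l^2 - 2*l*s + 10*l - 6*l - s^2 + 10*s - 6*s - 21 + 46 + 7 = -l^2 + l*(4 - 2*s) - s^2 + 4*s + 32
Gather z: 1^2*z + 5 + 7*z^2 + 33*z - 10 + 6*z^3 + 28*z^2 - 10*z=6*z^3 + 35*z^2 + 24*z - 5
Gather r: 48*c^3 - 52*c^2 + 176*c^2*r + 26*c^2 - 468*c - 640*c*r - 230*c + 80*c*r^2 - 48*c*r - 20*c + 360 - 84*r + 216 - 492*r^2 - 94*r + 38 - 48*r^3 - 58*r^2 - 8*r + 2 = 48*c^3 - 26*c^2 - 718*c - 48*r^3 + r^2*(80*c - 550) + r*(176*c^2 - 688*c - 186) + 616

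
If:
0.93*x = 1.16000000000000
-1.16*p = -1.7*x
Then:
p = 1.83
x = 1.25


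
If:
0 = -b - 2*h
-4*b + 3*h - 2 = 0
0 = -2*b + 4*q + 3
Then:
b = -4/11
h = 2/11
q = -41/44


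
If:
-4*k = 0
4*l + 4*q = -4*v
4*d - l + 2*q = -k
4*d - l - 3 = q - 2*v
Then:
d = 3/4 - 3*v/4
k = 0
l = 1 - 5*v/3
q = 2*v/3 - 1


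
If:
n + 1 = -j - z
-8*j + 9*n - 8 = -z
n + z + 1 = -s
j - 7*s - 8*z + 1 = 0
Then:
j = -18/11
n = -63/88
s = -18/11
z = 119/88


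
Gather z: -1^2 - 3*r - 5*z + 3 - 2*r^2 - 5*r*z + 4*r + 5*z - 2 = -2*r^2 - 5*r*z + r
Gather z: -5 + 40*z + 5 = 40*z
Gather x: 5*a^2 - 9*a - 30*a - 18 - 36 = 5*a^2 - 39*a - 54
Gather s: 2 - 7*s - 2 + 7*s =0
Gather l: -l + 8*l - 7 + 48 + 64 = 7*l + 105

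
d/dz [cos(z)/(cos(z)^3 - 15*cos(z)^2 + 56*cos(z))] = (2*cos(z) - 15)*sin(z)/(cos(z)^2 - 15*cos(z) + 56)^2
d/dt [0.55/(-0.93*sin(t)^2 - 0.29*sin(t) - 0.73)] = (1.023*sin(t) + 0.1595)*cos(t)/(0.93*sin(t)^2 + 0.29*sin(t) + 0.73)^2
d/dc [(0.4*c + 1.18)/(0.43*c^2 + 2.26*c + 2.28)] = (0.172*c^2 + 0.904*c - (0.4*c + 1.18)*(0.86*c + 2.26) + 0.912)/(0.43*c^2 + 2.26*c + 2.28)^2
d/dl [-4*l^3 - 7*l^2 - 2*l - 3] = -12*l^2 - 14*l - 2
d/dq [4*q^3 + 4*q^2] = 4*q*(3*q + 2)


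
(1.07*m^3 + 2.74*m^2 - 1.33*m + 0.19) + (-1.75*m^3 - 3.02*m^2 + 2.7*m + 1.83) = -0.68*m^3 - 0.28*m^2 + 1.37*m + 2.02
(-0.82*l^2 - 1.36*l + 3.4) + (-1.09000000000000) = -0.82*l^2 - 1.36*l + 2.31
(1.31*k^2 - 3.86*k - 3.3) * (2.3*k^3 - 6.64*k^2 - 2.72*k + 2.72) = 3.013*k^5 - 17.5764*k^4 + 14.4772*k^3 + 35.9744*k^2 - 1.5232*k - 8.976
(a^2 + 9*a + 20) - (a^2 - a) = 10*a + 20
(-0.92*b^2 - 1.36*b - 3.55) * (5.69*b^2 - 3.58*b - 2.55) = -5.2348*b^4 - 4.4448*b^3 - 12.9847*b^2 + 16.177*b + 9.0525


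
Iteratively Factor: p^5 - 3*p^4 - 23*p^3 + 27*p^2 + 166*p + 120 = (p - 4)*(p^4 + p^3 - 19*p^2 - 49*p - 30) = (p - 5)*(p - 4)*(p^3 + 6*p^2 + 11*p + 6) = (p - 5)*(p - 4)*(p + 3)*(p^2 + 3*p + 2) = (p - 5)*(p - 4)*(p + 1)*(p + 3)*(p + 2)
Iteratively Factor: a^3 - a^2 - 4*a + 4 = (a - 1)*(a^2 - 4) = (a - 2)*(a - 1)*(a + 2)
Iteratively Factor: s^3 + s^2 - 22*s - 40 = (s + 4)*(s^2 - 3*s - 10) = (s + 2)*(s + 4)*(s - 5)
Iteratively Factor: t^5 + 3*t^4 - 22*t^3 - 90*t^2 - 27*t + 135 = (t + 3)*(t^4 - 22*t^2 - 24*t + 45) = (t + 3)^2*(t^3 - 3*t^2 - 13*t + 15) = (t + 3)^3*(t^2 - 6*t + 5) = (t - 5)*(t + 3)^3*(t - 1)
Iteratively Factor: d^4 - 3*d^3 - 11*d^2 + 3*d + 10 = (d + 2)*(d^3 - 5*d^2 - d + 5) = (d - 5)*(d + 2)*(d^2 - 1) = (d - 5)*(d - 1)*(d + 2)*(d + 1)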